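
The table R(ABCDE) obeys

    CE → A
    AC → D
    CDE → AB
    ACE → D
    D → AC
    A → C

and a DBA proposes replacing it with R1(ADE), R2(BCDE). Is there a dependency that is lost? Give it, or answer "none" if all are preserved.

none

CE → A: restricted closure across fragments reaches A.
AC → D: restricted closure across fragments reaches D.
CDE → AB: restricted closure across fragments reaches AB.
ACE → D: restricted closure across fragments reaches D.
D → AC: restricted closure across fragments reaches AC.
A → C: restricted closure across fragments reaches C.
Every dependency is enforceable on the fragments, so the decomposition is dependency-preserving.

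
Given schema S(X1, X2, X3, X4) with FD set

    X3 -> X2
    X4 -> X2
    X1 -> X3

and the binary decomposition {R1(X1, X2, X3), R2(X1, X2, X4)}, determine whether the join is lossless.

Yes

Common attributes: R1 ∩ R2 = {X1, X2}.
Closure of {X1, X2}: X1 → X3 applies, adding X3. So (X1, X2)⁺ = {X1, X2, X3}.
This closure contains every attribute of R1, so R1 ∩ R2 → R1. The join is lossless.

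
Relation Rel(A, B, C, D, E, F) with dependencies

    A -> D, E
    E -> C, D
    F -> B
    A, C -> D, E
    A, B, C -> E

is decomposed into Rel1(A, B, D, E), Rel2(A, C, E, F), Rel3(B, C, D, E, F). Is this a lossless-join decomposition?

Yes

Chase test. Columns are A, B, C, D, E, F; row i has aⱼ where attribute j ∈ Reli, else bᵢⱼ.
Initial tableau (one row per fragment):
  row 1: a1 a2 b13 a4 a5 b16
  row 2: a1 b22 a3 b24 a5 a6
  row 3: b31 a2 a3 a4 a5 a6
Rows 1 and 2 agree on A; apply A→D, E and equate their D, E entries.
Rows 1 and 2 agree on E; apply E→C, D and equate their C, D entries.
Rows 2 and 3 agree on F; apply F→B and equate their B entries.
Row 2 is now all distinguished symbols — the join is lossless.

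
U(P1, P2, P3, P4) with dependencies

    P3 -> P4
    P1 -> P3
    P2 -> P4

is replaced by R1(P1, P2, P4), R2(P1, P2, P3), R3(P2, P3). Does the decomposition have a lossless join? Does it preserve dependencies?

Lossless test (chase): Rows 2 and 3 agree on P3; apply P3→P4 and equate their P4 entries. Rows 1 and 2 agree on P1; apply P1→P3 and equate their P3 entries. Rows 1 and 2 agree on P2; apply P2→P4 and equate their P4 entries. Row 1 is now all distinguished symbols — the join is lossless.
Dependency preservation: the restricted closure of {P3} across the fragments never reaches {P4}, so P3 → P4 cannot be enforced without a join — not preserved.

lossless but not dependency-preserving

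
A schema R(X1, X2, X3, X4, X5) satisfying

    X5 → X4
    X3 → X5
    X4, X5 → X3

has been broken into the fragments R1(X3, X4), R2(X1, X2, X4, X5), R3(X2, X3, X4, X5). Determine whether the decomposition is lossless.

Yes

Chase test. Columns are X1, X2, X3, X4, X5; row i has aⱼ where attribute j ∈ Ri, else bᵢⱼ.
Initial tableau (one row per fragment):
  row 1: b11 b12 a3 a4 b15
  row 2: a1 a2 b23 a4 a5
  row 3: b31 a2 a3 a4 a5
Rows 1 and 3 agree on X3; apply X3→X5 and equate their X5 entries.
Rows 1 and 2 agree on X4, X5; apply X4, X5→X3 and equate their X3 entries.
Row 2 is now all distinguished symbols — the join is lossless.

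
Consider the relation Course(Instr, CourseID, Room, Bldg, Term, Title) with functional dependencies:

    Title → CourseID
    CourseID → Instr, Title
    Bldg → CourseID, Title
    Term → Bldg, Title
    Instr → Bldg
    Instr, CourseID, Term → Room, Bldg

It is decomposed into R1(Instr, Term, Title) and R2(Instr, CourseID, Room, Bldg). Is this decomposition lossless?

Common attributes: R1 ∩ R2 = {Instr}.
Closure of {Instr}: Instr → Bldg applies, adding Bldg; Bldg → CourseID, Title applies, adding CourseID, Title. So (Instr)⁺ = {Instr, CourseID, Bldg, Title}.
The closure contains neither all of R1 = {Instr, Term, Title} nor all of R2 = {Instr, CourseID, Room, Bldg}, so the common attributes are not a superkey of either fragment. The join is lossy.

No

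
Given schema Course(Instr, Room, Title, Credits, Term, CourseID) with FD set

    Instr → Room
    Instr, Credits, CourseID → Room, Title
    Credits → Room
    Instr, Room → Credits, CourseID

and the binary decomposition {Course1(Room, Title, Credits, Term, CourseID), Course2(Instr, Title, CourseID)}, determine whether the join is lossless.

No

Common attributes: Course1 ∩ Course2 = {Title, CourseID}.
No dependency enlarges {Title, CourseID}, so (Title, CourseID)⁺ = {Title, CourseID}.
The closure contains neither all of Course1 = {Room, Title, Credits, Term, CourseID} nor all of Course2 = {Instr, Title, CourseID}, so the common attributes are not a superkey of either fragment. The join is lossy.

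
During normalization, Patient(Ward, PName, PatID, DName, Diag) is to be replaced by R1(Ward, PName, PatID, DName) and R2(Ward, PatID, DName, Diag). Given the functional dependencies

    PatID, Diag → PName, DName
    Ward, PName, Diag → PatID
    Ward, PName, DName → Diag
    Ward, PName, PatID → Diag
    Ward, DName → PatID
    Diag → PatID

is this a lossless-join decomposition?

Common attributes: R1 ∩ R2 = {Ward, PatID, DName}.
No dependency enlarges {Ward, PatID, DName}, so (Ward, PatID, DName)⁺ = {Ward, PatID, DName}.
The closure contains neither all of R1 = {Ward, PName, PatID, DName} nor all of R2 = {Ward, PatID, DName, Diag}, so the common attributes are not a superkey of either fragment. The join is lossy.

No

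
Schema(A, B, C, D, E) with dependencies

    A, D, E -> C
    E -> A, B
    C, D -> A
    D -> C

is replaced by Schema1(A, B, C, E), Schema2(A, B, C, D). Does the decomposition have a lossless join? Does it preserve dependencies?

Lossless test: (A, B, C)⁺ = {A, B, C}, which is a superkey of neither fragment — lossy.
Dependency preservation: A, D, E → C is not contained in any single fragment, but the restricted closure of its left-hand side across the fragments still reaches the right-hand side; the remaining FDs each lie inside some fragment. All dependencies are preserved.

lossy but dependency-preserving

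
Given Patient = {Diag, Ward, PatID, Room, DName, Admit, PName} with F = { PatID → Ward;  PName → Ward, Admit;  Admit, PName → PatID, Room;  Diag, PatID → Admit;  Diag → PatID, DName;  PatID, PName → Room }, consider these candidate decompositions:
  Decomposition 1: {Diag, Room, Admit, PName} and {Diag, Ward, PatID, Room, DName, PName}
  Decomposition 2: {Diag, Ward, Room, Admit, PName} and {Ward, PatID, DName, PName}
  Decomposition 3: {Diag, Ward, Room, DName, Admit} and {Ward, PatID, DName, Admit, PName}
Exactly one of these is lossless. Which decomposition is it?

Decomposition 1

Decomposition 1: common = {Diag, Room, PName}, closure = {Diag, Ward, PatID, Room, DName, Admit, PName} → lossless.
Decomposition 2: common = {Ward, PName}, closure = {Ward, PatID, Room, Admit, PName} → lossy.
Decomposition 3: common = {Ward, DName, Admit}, closure = {Ward, DName, Admit} → lossy.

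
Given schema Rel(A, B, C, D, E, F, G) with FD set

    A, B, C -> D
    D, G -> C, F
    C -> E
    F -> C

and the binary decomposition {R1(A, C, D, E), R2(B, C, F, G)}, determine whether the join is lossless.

No

Common attributes: R1 ∩ R2 = {C}.
Closure of {C}: C → E applies, adding E. So (C)⁺ = {C, E}.
The closure contains neither all of R1 = {A, C, D, E} nor all of R2 = {B, C, F, G}, so the common attributes are not a superkey of either fragment. The join is lossy.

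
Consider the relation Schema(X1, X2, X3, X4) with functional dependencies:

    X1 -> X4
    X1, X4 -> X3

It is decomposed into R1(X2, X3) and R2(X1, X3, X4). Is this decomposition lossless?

Common attributes: R1 ∩ R2 = {X3}.
No dependency enlarges {X3}, so (X3)⁺ = {X3}.
The closure contains neither all of R1 = {X2, X3} nor all of R2 = {X1, X3, X4}, so the common attributes are not a superkey of either fragment. The join is lossy.

No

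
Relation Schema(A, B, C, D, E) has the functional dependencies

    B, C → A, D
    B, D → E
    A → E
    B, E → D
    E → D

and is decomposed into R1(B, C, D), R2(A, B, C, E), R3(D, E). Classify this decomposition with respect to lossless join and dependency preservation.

lossless but not dependency-preserving

Lossless test (chase): Rows 1 and 2 agree on B, C; apply B, C→A, D and equate their A, D entries. Rows 1 and 2 agree on B, D; apply B, D→E and equate their E entries. Row 1 is now all distinguished symbols — the join is lossless.
Dependency preservation: the restricted closure of {B, D} across the fragments never reaches {E}, so B, D → E cannot be enforced without a join — not preserved.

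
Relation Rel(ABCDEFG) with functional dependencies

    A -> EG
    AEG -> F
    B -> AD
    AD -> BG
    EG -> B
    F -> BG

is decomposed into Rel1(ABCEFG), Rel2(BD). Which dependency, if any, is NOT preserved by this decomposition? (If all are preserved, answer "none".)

A → EG lies within Rel1.
AEG → F lies within Rel1.
B → AD: restricted closure across fragments reaches AD.
AD → BG: restricted closure across fragments reaches BG.
EG → B lies within Rel1.
F → BG lies within Rel1.
Every dependency is enforceable on the fragments, so the decomposition is dependency-preserving.

none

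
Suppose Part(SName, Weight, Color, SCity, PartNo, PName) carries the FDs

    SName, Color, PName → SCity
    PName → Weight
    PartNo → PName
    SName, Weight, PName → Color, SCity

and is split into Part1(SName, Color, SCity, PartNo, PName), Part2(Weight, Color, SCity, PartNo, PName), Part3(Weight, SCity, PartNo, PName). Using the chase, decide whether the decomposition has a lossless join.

Yes

Chase test. Columns are SName, Weight, Color, SCity, PartNo, PName; row i has aⱼ where attribute j ∈ Parti, else bᵢⱼ.
Initial tableau (one row per fragment):
  row 1: a1 b12 a3 a4 a5 a6
  row 2: b21 a2 a3 a4 a5 a6
  row 3: b31 a2 b33 a4 a5 a6
Rows 1 and 2 agree on PName; apply PName→Weight and equate their Weight entries.
Row 1 is now all distinguished symbols — the join is lossless.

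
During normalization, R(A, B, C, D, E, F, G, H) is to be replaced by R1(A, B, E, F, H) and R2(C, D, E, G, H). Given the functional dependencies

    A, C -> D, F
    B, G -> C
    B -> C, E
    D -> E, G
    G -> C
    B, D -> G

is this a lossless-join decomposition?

No

Common attributes: R1 ∩ R2 = {E, H}.
No dependency enlarges {E, H}, so (E, H)⁺ = {E, H}.
The closure contains neither all of R1 = {A, B, E, F, H} nor all of R2 = {C, D, E, G, H}, so the common attributes are not a superkey of either fragment. The join is lossy.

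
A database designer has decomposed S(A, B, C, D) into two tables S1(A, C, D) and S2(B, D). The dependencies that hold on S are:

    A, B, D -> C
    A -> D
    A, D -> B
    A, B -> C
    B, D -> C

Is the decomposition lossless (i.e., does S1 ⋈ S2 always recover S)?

Common attributes: S1 ∩ S2 = {D}.
No dependency enlarges {D}, so (D)⁺ = {D}.
The closure contains neither all of S1 = {A, C, D} nor all of S2 = {B, D}, so the common attributes are not a superkey of either fragment. The join is lossy.

No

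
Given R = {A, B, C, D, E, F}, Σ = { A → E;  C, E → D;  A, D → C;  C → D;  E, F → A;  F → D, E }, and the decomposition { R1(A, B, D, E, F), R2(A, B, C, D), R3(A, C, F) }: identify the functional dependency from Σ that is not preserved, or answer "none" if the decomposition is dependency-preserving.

A → E lies within R1.
C, E → D: restricted closure across fragments reaches D.
A, D → C lies within R2.
C → D lies within R2.
E, F → A lies within R1.
F → D, E lies within R1.
Every dependency is enforceable on the fragments, so the decomposition is dependency-preserving.

none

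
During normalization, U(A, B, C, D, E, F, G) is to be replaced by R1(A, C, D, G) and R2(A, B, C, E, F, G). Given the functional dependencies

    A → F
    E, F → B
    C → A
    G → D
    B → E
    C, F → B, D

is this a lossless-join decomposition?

Common attributes: R1 ∩ R2 = {A, C, G}.
Closure of {A, C, G}: A → F applies, adding F; G → D applies, adding D; C, F → B, D applies, adding B; B → E applies, adding E. So (A, C, G)⁺ = {A, B, C, D, E, F, G}.
This closure contains every attribute of R1, so R1 ∩ R2 → R1. The join is lossless.

Yes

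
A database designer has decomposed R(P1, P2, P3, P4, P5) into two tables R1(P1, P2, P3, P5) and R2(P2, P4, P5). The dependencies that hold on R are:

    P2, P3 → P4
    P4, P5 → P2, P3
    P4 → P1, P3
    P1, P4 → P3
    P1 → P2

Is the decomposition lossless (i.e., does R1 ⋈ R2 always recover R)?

Common attributes: R1 ∩ R2 = {P2, P5}.
No dependency enlarges {P2, P5}, so (P2, P5)⁺ = {P2, P5}.
The closure contains neither all of R1 = {P1, P2, P3, P5} nor all of R2 = {P2, P4, P5}, so the common attributes are not a superkey of either fragment. The join is lossy.

No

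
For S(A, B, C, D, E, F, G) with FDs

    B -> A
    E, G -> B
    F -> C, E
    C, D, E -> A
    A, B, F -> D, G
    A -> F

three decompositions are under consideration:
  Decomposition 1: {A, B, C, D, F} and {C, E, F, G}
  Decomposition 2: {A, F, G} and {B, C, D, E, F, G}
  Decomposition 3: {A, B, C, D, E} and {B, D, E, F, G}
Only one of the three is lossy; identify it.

Decomposition 1

Decomposition 1: common = {C, F}, closure = {C, E, F} → lossy.
Decomposition 2: common = {F, G}, closure = {A, B, C, D, E, F, G} → lossless.
Decomposition 3: common = {B, D, E}, closure = {A, B, C, D, E, F, G} → lossless.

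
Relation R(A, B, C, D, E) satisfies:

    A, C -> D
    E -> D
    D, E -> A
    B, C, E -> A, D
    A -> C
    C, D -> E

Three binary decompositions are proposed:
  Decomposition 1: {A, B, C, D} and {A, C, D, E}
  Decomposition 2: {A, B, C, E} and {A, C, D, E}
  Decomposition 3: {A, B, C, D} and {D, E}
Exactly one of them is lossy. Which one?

Decomposition 3

Decomposition 1: common = {A, C, D}, closure = {A, C, D, E} → lossless.
Decomposition 2: common = {A, C, E}, closure = {A, C, D, E} → lossless.
Decomposition 3: common = {D}, closure = {D} → lossy.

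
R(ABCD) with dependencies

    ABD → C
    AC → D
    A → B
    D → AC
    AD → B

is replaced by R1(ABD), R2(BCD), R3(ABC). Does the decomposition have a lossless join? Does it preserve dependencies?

Lossless test (chase): Rows 1 and 2 agree on D; apply D→AC and equate their AC entries. Rows 1 and 3 agree on AC; apply AC→D and equate their D entries. Row 1 is now all distinguished symbols — the join is lossless.
Dependency preservation: the restricted closure of {AC} across the fragments never reaches {D}, so AC → D cannot be enforced without a join — not preserved.

lossless but not dependency-preserving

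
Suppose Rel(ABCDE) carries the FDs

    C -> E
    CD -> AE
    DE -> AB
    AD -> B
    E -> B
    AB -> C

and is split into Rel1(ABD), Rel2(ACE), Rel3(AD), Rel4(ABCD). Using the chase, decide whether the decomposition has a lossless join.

Yes

Chase test. Columns are ABCDE; row i has aⱼ where attribute j ∈ Reli, else bᵢⱼ.
Initial tableau (one row per fragment):
  row 1: a1 a2 b13 a4 b15
  row 2: a1 b22 a3 b24 a5
  row 3: a1 b32 b33 a4 b35
  row 4: a1 a2 a3 a4 b45
Rows 2 and 4 agree on C; apply C→E and equate their E entries.
Rows 1 and 3 agree on AD; apply AD→B and equate their B entries.
Rows 2 and 4 agree on E; apply E→B and equate their B entries.
Rows 1 and 2 agree on AB; apply AB→C and equate their C entries.
Rows 1 and 3 agree on AB; apply AB→C and equate their C entries.
Rows 1 and 2 agree on C; apply C→E and equate their E entries.
Rows 1 and 3 agree on C; apply C→E and equate their E entries.
Row 1 is now all distinguished symbols — the join is lossless.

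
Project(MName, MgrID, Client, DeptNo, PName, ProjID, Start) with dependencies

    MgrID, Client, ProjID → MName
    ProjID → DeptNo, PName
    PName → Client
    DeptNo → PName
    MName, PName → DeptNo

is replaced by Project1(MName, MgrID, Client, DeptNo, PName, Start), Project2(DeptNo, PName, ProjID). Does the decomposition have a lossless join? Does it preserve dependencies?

Lossless test: (DeptNo, PName)⁺ = {Client, DeptNo, PName}, which is a superkey of neither fragment — lossy.
Dependency preservation: the restricted closure of {MgrID, Client, ProjID} across the fragments never reaches {MName}, so MgrID, Client, ProjID → MName cannot be enforced without a join — not preserved.

lossy and not dependency-preserving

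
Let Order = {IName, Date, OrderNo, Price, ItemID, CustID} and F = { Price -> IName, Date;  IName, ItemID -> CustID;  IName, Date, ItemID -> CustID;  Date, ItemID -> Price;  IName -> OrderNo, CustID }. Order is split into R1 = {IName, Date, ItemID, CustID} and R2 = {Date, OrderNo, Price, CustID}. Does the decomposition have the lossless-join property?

No

Common attributes: R1 ∩ R2 = {Date, CustID}.
No dependency enlarges {Date, CustID}, so (Date, CustID)⁺ = {Date, CustID}.
The closure contains neither all of R1 = {IName, Date, ItemID, CustID} nor all of R2 = {Date, OrderNo, Price, CustID}, so the common attributes are not a superkey of either fragment. The join is lossy.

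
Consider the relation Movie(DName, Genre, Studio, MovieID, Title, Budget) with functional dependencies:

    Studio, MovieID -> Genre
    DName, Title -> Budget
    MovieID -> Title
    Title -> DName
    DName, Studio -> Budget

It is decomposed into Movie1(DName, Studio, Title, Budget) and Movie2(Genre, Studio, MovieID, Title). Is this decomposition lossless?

Yes

Common attributes: Movie1 ∩ Movie2 = {Studio, Title}.
Closure of {Studio, Title}: Title → DName applies, adding DName; DName, Studio → Budget applies, adding Budget. So (Studio, Title)⁺ = {DName, Studio, Title, Budget}.
This closure contains every attribute of Movie1, so Movie1 ∩ Movie2 → Movie1. The join is lossless.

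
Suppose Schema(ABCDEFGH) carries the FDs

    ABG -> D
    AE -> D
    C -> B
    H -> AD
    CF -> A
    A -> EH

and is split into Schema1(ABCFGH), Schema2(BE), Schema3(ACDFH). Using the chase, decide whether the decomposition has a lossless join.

No

Chase test. Columns are ABCDEFGH; row i has aⱼ where attribute j ∈ Schemai, else bᵢⱼ.
Initial tableau (one row per fragment):
  row 1: a1 a2 a3 b14 b15 a6 a7 a8
  row 2: b21 a2 b23 b24 a5 b26 b27 b28
  row 3: a1 b32 a3 a4 b35 a6 b37 a8
Rows 1 and 3 agree on C; apply C→B and equate their B entries.
Rows 1 and 3 agree on H; apply H→AD and equate their AD entries.
Rows 1 and 3 agree on A; apply A→EH and equate their EH entries.
No row becomes fully distinguished — the join is lossy.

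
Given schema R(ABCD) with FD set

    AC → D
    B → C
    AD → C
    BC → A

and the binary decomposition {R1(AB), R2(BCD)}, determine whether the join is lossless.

Yes

Common attributes: R1 ∩ R2 = {B}.
Closure of {B}: B → C applies, adding C; BC → A applies, adding A; AC → D applies, adding D. So (B)⁺ = {ABCD}.
This closure contains every attribute of R1, so R1 ∩ R2 → R1. The join is lossless.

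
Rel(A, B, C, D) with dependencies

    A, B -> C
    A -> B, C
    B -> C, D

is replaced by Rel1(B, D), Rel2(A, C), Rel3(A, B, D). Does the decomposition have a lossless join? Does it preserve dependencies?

lossless but not dependency-preserving

Lossless test (chase): Rows 2 and 3 agree on A; apply A→B, C and equate their B, C entries. Rows 1 and 2 agree on B; apply B→C, D and equate their C, D entries. Row 2 is now all distinguished symbols — the join is lossless.
Dependency preservation: the restricted closure of {B} across the fragments never reaches {C, D}, so B → C, D cannot be enforced without a join — not preserved.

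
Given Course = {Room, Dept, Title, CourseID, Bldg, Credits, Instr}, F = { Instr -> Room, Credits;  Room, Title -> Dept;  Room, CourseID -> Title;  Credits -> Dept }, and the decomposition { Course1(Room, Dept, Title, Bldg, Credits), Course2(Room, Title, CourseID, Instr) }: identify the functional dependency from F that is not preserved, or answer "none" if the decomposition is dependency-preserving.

Check Instr → Room, Credits: no single fragment contains all of {Room, Credits, Instr}, and the restricted closure of {Instr} across the fragments never reaches {Room, Credits}.
Room, Title → Dept is preserved.
Room, CourseID → Title is preserved.
Credits → Dept is preserved.

Instr -> Room, Credits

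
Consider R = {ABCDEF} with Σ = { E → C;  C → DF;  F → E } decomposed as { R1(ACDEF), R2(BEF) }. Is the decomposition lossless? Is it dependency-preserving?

Lossless test: (EF)⁺ = {CDEF}, which is a superkey of neither fragment — lossy.
Dependency preservation: every FD's attributes lie within a single fragment, so each can be enforced locally — preserved.

lossy but dependency-preserving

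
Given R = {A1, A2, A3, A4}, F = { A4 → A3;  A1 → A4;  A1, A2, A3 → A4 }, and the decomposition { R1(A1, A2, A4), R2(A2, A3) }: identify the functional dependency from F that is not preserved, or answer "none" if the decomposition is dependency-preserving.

Check A4 → A3: no single fragment contains all of {A3, A4}, and the restricted closure of {A4} across the fragments never reaches {A3}.
A1 → A4 is preserved.
A1, A2, A3 → A4 is preserved.

A4 → A3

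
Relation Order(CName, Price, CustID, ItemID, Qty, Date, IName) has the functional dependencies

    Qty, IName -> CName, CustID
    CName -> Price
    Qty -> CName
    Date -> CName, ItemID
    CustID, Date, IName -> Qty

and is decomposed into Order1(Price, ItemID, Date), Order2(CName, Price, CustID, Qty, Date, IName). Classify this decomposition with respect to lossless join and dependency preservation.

lossless and dependency-preserving

Lossless test: (Price, Date)⁺ = {CName, Price, ItemID, Date}, which contains all of one fragment — lossless.
Dependency preservation: Date → CName, ItemID is not contained in any single fragment, but the restricted closure of its left-hand side across the fragments still reaches the right-hand side; the remaining FDs each lie inside some fragment. All dependencies are preserved.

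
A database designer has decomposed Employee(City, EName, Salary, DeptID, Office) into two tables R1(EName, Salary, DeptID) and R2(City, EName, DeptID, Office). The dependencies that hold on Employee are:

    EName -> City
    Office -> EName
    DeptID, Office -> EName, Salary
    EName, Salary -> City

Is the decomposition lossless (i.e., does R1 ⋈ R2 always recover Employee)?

No

Common attributes: R1 ∩ R2 = {EName, DeptID}.
Closure of {EName, DeptID}: EName → City applies, adding City. So (EName, DeptID)⁺ = {City, EName, DeptID}.
The closure contains neither all of R1 = {EName, Salary, DeptID} nor all of R2 = {City, EName, DeptID, Office}, so the common attributes are not a superkey of either fragment. The join is lossy.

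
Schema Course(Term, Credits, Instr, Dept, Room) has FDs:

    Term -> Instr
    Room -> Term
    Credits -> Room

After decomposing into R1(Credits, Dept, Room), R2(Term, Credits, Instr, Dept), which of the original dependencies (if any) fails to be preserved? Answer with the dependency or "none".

Room -> Term

Check Room → Term: no single fragment contains all of {Term, Room}, and the restricted closure of {Room} across the fragments never reaches {Term}.
Term → Instr is preserved.
Credits → Room is preserved.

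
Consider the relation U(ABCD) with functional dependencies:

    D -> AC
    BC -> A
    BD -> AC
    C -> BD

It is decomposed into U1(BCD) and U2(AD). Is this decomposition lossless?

Yes

Common attributes: U1 ∩ U2 = {D}.
Closure of {D}: D → AC applies, adding AC; C → BD applies, adding B. So (D)⁺ = {ABCD}.
This closure contains every attribute of U1, so U1 ∩ U2 → U1. The join is lossless.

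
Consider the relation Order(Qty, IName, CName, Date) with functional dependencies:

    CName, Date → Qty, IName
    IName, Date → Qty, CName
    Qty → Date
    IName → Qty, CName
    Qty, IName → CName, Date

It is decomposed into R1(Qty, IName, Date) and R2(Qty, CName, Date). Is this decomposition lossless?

Common attributes: R1 ∩ R2 = {Qty, Date}.
No dependency enlarges {Qty, Date}, so (Qty, Date)⁺ = {Qty, Date}.
The closure contains neither all of R1 = {Qty, IName, Date} nor all of R2 = {Qty, CName, Date}, so the common attributes are not a superkey of either fragment. The join is lossy.

No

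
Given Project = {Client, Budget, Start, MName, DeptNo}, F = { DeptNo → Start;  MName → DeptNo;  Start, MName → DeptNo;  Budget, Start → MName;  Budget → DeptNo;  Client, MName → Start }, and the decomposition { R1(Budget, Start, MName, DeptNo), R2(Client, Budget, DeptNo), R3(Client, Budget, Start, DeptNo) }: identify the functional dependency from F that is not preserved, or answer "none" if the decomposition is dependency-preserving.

DeptNo → Start lies within R1.
MName → DeptNo lies within R1.
Start, MName → DeptNo lies within R1.
Budget, Start → MName lies within R1.
Budget → DeptNo lies within R1.
Client, MName → Start: restricted closure across fragments reaches Start.
Every dependency is enforceable on the fragments, so the decomposition is dependency-preserving.

none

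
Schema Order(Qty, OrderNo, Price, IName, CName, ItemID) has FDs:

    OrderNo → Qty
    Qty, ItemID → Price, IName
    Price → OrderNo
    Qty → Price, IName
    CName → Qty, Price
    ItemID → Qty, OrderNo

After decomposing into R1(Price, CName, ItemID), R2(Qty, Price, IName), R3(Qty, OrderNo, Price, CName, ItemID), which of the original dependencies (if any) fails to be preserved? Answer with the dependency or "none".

OrderNo → Qty lies within R3.
Qty, ItemID → Price, IName: restricted closure across fragments reaches Price, IName.
Price → OrderNo lies within R3.
Qty → Price, IName lies within R2.
CName → Qty, Price lies within R3.
ItemID → Qty, OrderNo lies within R3.
Every dependency is enforceable on the fragments, so the decomposition is dependency-preserving.

none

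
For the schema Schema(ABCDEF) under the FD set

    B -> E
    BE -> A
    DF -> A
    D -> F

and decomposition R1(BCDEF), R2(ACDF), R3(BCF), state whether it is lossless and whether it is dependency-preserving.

Lossless test (chase): Rows 1 and 3 agree on B; apply B→E and equate their E entries. Rows 1 and 3 agree on BE; apply BE→A and equate their A entries. Rows 1 and 2 agree on DF; apply DF→A and equate their A entries. Row 1 is now all distinguished symbols — the join is lossless.
Dependency preservation: the restricted closure of {BE} across the fragments never reaches {A}, so BE → A cannot be enforced without a join — not preserved.

lossless but not dependency-preserving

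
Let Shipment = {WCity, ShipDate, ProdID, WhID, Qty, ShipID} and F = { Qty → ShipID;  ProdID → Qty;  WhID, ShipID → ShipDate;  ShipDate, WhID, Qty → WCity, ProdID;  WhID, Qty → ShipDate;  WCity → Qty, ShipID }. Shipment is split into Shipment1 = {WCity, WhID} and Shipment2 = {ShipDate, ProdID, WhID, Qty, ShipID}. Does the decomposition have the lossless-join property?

Common attributes: Shipment1 ∩ Shipment2 = {WhID}.
No dependency enlarges {WhID}, so (WhID)⁺ = {WhID}.
The closure contains neither all of Shipment1 = {WCity, WhID} nor all of Shipment2 = {ShipDate, ProdID, WhID, Qty, ShipID}, so the common attributes are not a superkey of either fragment. The join is lossy.

No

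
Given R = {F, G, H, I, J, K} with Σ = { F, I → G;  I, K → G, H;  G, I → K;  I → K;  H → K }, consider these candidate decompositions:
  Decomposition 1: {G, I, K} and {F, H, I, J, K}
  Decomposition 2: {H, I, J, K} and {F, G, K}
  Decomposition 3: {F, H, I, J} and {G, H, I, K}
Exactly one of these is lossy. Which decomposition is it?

Decomposition 2

Decomposition 1: common = {I, K}, closure = {G, H, I, K} → lossless.
Decomposition 2: common = {K}, closure = {K} → lossy.
Decomposition 3: common = {H, I}, closure = {G, H, I, K} → lossless.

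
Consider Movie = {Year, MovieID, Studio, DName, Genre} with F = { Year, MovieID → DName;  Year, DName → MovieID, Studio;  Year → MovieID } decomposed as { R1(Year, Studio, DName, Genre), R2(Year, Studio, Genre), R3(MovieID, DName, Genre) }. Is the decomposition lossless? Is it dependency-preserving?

Lossless test (chase): Rows 1 and 2 agree on Year; apply Year→MovieID and equate their MovieID entries. Rows 1 and 2 agree on Year, MovieID; apply Year, MovieID→DName and equate their DName entries. No row becomes fully distinguished — the join is lossy.
Dependency preservation: the restricted closure of {Year, DName} across the fragments never reaches {MovieID, Studio}, so Year, DName → MovieID, Studio cannot be enforced without a join — not preserved.

lossy and not dependency-preserving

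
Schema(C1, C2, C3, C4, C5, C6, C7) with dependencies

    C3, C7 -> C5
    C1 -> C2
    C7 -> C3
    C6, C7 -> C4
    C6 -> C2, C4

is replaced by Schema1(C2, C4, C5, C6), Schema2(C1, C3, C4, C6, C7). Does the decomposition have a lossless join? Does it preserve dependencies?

Lossless test: (C4, C6)⁺ = {C2, C4, C6}, which is a superkey of neither fragment — lossy.
Dependency preservation: the restricted closure of {C3, C7} across the fragments never reaches {C5}, so C3, C7 → C5 cannot be enforced without a join — not preserved.

lossy and not dependency-preserving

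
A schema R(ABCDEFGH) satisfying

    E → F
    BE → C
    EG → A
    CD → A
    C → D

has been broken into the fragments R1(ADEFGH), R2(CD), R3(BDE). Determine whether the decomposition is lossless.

No

Chase test. Columns are ABCDEFGH; row i has aⱼ where attribute j ∈ Ri, else bᵢⱼ.
Initial tableau (one row per fragment):
  row 1: a1 b12 b13 a4 a5 a6 a7 a8
  row 2: b21 b22 a3 a4 b25 b26 b27 b28
  row 3: b31 a2 b33 a4 a5 b36 b37 b38
Rows 1 and 3 agree on E; apply E→F and equate their F entries.
No row becomes fully distinguished — the join is lossy.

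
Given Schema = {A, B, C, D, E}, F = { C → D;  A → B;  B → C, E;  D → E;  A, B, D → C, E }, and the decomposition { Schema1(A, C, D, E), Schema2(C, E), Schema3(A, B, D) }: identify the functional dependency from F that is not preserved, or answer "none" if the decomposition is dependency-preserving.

B → C, E

Check B → C, E: no single fragment contains all of {B, C, E}, and the restricted closure of {B} across the fragments never reaches {C, E}.
C → D is preserved.
A → B is preserved.
D → E is preserved.
A, B, D → C, E is preserved.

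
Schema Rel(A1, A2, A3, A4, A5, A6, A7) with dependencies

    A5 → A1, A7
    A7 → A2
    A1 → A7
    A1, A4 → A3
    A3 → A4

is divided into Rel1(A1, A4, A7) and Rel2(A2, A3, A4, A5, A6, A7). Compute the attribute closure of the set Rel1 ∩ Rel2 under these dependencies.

Rel1 ∩ Rel2 = {A4, A7}.
A7 → A2 applies, adding A2
Closure: {A2, A4, A7}.

A2, A4, A7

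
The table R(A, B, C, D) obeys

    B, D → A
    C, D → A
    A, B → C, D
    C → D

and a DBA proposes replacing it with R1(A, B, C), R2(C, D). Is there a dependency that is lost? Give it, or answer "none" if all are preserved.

Check B, D → A: no single fragment contains all of {A, B, D}, and the restricted closure of {B, D} across the fragments never reaches {A}.
C, D → A is preserved.
A, B → C, D is preserved.
C → D is preserved.

B, D → A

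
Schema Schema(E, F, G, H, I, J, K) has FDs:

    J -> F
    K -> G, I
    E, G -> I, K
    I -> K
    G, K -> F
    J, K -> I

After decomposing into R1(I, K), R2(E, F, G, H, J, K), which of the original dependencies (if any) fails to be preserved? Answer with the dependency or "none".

J → F lies within R2.
K → G, I: restricted closure across fragments reaches G, I.
E, G → I, K: restricted closure across fragments reaches I, K.
I → K lies within R1.
G, K → F lies within R2.
J, K → I: restricted closure across fragments reaches I.
Every dependency is enforceable on the fragments, so the decomposition is dependency-preserving.

none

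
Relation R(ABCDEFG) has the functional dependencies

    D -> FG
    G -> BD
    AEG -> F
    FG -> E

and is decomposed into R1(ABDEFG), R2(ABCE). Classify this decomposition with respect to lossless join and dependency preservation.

Lossless test: (ABE)⁺ = {ABE}, which is a superkey of neither fragment — lossy.
Dependency preservation: every FD's attributes lie within a single fragment, so each can be enforced locally — preserved.

lossy but dependency-preserving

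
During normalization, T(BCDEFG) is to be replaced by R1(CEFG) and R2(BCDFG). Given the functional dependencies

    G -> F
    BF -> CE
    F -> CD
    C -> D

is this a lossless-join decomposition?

No

Common attributes: R1 ∩ R2 = {CFG}.
Closure of {CFG}: F → CD applies, adding D. So (CFG)⁺ = {CDFG}.
The closure contains neither all of R1 = {CEFG} nor all of R2 = {BCDFG}, so the common attributes are not a superkey of either fragment. The join is lossy.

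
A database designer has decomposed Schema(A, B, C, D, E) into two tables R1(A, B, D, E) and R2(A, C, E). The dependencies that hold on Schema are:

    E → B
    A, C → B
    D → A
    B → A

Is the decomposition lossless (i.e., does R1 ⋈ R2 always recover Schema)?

Common attributes: R1 ∩ R2 = {A, E}.
Closure of {A, E}: E → B applies, adding B. So (A, E)⁺ = {A, B, E}.
The closure contains neither all of R1 = {A, B, D, E} nor all of R2 = {A, C, E}, so the common attributes are not a superkey of either fragment. The join is lossy.

No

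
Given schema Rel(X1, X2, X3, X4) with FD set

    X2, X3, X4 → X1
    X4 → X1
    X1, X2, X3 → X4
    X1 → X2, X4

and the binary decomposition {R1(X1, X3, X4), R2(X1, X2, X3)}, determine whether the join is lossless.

Common attributes: R1 ∩ R2 = {X1, X3}.
Closure of {X1, X3}: X1 → X2, X4 applies, adding X2, X4. So (X1, X3)⁺ = {X1, X2, X3, X4}.
This closure contains every attribute of R1, so R1 ∩ R2 → R1. The join is lossless.

Yes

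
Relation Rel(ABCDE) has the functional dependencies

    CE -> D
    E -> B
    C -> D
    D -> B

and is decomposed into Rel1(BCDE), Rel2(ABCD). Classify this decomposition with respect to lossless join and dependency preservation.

lossy but dependency-preserving

Lossless test: (BCD)⁺ = {BCD}, which is a superkey of neither fragment — lossy.
Dependency preservation: every FD's attributes lie within a single fragment, so each can be enforced locally — preserved.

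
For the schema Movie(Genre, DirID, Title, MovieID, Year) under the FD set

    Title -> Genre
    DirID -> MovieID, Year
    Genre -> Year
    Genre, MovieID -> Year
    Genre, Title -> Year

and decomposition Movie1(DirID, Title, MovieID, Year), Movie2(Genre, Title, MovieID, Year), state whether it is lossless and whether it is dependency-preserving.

Lossless test: (Title, MovieID, Year)⁺ = {Genre, Title, MovieID, Year}, which contains all of one fragment — lossless.
Dependency preservation: every FD's attributes lie within a single fragment, so each can be enforced locally — preserved.

lossless and dependency-preserving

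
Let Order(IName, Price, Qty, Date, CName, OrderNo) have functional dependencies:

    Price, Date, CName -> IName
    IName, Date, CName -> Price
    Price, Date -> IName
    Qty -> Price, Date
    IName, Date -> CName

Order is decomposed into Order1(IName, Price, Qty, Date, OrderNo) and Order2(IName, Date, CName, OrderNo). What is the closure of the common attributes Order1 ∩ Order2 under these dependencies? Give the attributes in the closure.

IName, Price, Date, CName, OrderNo

Order1 ∩ Order2 = {IName, Date, OrderNo}.
IName, Date → CName applies, adding CName
IName, Date, CName → Price applies, adding Price
Closure: {IName, Price, Date, CName, OrderNo}.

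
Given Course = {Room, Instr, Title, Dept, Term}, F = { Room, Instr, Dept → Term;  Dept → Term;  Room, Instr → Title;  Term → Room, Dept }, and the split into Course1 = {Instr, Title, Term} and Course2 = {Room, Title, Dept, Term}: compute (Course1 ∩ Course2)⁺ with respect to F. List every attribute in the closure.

Course1 ∩ Course2 = {Title, Term}.
Term → Room, Dept applies, adding Room, Dept
Closure: {Room, Title, Dept, Term}.

Room, Title, Dept, Term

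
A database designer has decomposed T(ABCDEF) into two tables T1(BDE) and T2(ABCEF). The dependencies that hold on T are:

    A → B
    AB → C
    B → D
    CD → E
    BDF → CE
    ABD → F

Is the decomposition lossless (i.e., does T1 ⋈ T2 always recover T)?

Common attributes: T1 ∩ T2 = {BE}.
Closure of {BE}: B → D applies, adding D. So (BE)⁺ = {BDE}.
This closure contains every attribute of T1, so T1 ∩ T2 → T1. The join is lossless.

Yes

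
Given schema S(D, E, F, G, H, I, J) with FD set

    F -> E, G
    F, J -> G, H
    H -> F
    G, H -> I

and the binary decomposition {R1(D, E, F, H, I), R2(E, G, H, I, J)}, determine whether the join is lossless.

Common attributes: R1 ∩ R2 = {E, H, I}.
Closure of {E, H, I}: H → F applies, adding F; F → E, G applies, adding G. So (E, H, I)⁺ = {E, F, G, H, I}.
The closure contains neither all of R1 = {D, E, F, H, I} nor all of R2 = {E, G, H, I, J}, so the common attributes are not a superkey of either fragment. The join is lossy.

No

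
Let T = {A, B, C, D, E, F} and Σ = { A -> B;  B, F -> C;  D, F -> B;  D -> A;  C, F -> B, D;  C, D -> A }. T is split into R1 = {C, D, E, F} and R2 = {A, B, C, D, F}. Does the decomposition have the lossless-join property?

Common attributes: R1 ∩ R2 = {C, D, F}.
Closure of {C, D, F}: D, F → B applies, adding B; D → A applies, adding A. So (C, D, F)⁺ = {A, B, C, D, F}.
This closure contains every attribute of R2, so R1 ∩ R2 → R2. The join is lossless.

Yes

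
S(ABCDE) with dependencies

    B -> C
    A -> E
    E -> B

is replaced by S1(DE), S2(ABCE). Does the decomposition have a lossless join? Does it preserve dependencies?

Lossless test: (E)⁺ = {BCE}, which is a superkey of neither fragment — lossy.
Dependency preservation: every FD's attributes lie within a single fragment, so each can be enforced locally — preserved.

lossy but dependency-preserving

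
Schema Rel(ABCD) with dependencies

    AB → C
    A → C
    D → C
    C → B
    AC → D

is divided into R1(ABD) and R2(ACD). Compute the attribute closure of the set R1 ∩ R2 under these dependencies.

R1 ∩ R2 = {AD}.
A → C applies, adding C
C → B applies, adding B
Closure: {ABCD}.

ABCD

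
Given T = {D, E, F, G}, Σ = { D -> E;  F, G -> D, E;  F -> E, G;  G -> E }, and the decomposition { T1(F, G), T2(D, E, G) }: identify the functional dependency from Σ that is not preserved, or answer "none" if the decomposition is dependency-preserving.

F, G -> D, E

Check F, G → D, E: no single fragment contains all of {D, E, F, G}, and the restricted closure of {F, G} across the fragments never reaches {D, E}.
D → E is preserved.
F → E, G is preserved.
G → E is preserved.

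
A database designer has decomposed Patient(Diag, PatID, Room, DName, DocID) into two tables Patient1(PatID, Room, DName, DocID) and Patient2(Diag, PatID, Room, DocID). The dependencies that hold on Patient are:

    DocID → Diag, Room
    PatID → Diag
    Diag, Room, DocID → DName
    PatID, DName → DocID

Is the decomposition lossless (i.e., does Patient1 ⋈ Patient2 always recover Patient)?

Yes

Common attributes: Patient1 ∩ Patient2 = {PatID, Room, DocID}.
Closure of {PatID, Room, DocID}: DocID → Diag, Room applies, adding Diag; Diag, Room, DocID → DName applies, adding DName. So (PatID, Room, DocID)⁺ = {Diag, PatID, Room, DName, DocID}.
This closure contains every attribute of Patient1, so Patient1 ∩ Patient2 → Patient1. The join is lossless.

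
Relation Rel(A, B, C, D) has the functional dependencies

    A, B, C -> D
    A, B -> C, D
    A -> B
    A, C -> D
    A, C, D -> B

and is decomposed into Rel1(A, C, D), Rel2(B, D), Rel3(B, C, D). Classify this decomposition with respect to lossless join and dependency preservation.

Lossless test (chase): applying each FD to every pair of rows produces no changes in the tableau, so no row becomes fully distinguished — the join is lossy.
Dependency preservation: the restricted closure of {A} across the fragments never reaches {B}, so A → B cannot be enforced without a join — not preserved.

lossy and not dependency-preserving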